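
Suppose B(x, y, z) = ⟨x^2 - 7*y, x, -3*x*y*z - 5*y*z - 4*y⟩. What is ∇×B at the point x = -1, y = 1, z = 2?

(∇×B)₁ = ∂B₃/∂y − ∂B₂/∂z = -3*x*z - 5*z - 4
(∇×B)₂ = ∂B₁/∂z − ∂B₃/∂x = 3*y*z
(∇×B)₃ = ∂B₂/∂x − ∂B₁/∂y = 8
∇×B = (-3*x*z - 5*z - 4, 3*y*z, 8)
At (-1, 1, 2): (-8, 6, 8).

(-8, 6, 8)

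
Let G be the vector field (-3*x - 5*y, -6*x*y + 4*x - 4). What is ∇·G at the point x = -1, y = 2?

3

∂G₁/∂x = -3
∂G₂/∂y = -6*x
∇·G = -6*x - 3
At (-1, 2): 3.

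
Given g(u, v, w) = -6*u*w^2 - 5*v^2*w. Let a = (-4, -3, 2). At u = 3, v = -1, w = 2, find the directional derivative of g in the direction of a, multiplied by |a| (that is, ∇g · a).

∂g/∂u = -6*w^2
∂g/∂v = -10*v*w
∂g/∂w = -12*u*w - 5*v^2
∇g at (3, -1, 2) = (-24, 20, -77)
∇g · a = (-24)(-4) + (20)(-3) + (-77)(2) = -118

-118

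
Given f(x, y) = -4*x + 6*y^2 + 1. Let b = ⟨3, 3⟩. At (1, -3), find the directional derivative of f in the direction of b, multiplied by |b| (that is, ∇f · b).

-120

∂f/∂x = -4
∂f/∂y = 12*y
∇f at (1, -3) = (-4, -36)
∇f · b = (-4)(3) + (-36)(3) = -120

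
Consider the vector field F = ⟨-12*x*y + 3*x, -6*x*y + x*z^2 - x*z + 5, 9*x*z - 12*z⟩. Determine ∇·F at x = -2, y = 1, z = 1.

-27

∂F₁/∂x = -12*y + 3
∂F₂/∂y = -6*x
∂F₃/∂z = 9*x - 12
∇·F = 3*x - 12*y - 9
At (-2, 1, 1): -27.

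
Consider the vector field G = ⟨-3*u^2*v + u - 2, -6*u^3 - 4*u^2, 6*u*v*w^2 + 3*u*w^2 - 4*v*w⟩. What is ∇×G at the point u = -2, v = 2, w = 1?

(-16, -15, -44)

(∇×G)₁ = ∂G₃/∂v − ∂G₂/∂w = 6*u*w^2 - 4*w
(∇×G)₂ = ∂G₁/∂w − ∂G₃/∂u = -6*v*w^2 - 3*w^2
(∇×G)₃ = ∂G₂/∂u − ∂G₁/∂v = -15*u^2 - 8*u
∇×G = (6*u*w^2 - 4*w, -6*v*w^2 - 3*w^2, -15*u^2 - 8*u)
At (-2, 2, 1): (-16, -15, -44).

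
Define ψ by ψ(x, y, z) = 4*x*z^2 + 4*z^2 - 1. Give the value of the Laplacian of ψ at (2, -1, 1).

∂²ψ/∂x² = 0
∂²ψ/∂y² = 0
∂²ψ/∂z² = 8*(x + 1)
∇²ψ = 8*x + 8
At (2, -1, 1): 24.

24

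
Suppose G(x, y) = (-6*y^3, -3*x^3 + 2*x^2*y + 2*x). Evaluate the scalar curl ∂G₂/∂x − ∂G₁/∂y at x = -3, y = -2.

17

∂G₂/∂x = -9*x^2 + 4*x*y + 2
∂G₁/∂y = -18*y^2
Scalar curl = -9*x^2 + 4*x*y + 18*y^2 + 2
At (-3, -2): 17.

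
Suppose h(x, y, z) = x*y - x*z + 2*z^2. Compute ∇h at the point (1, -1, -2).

∂h/∂x = y - z
∂h/∂y = x
∂h/∂z = -x + 4*z
∇h = (y - z, x, -x + 4*z)
At (1, -1, -2): (1, 1, -9).

(1, 1, -9)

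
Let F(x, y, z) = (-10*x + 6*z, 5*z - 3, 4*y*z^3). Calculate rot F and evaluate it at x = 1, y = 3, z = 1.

(-1, 6, 0)

(∇×F)₁ = ∂F₃/∂y − ∂F₂/∂z = 4*z^3 - 5
(∇×F)₂ = ∂F₁/∂z − ∂F₃/∂x = 6
(∇×F)₃ = ∂F₂/∂x − ∂F₁/∂y = 0
∇×F = (4*z^3 - 5, 6, 0)
At (1, 3, 1): (-1, 6, 0).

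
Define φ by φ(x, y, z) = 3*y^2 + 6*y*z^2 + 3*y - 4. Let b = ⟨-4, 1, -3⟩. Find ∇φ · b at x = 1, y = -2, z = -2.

-129

∂φ/∂x = 0
∂φ/∂y = 6*y + 6*z^2 + 3
∂φ/∂z = 12*y*z
∇φ at (1, -2, -2) = (0, 15, 48)
∇φ · b = (0)(-4) + (15)(1) + (48)(-3) = -129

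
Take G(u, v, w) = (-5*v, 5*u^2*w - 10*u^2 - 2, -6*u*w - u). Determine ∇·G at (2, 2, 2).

-12

∂G₁/∂u = 0
∂G₂/∂v = 0
∂G₃/∂w = -6*u
∇·G = -6*u
At (2, 2, 2): -12.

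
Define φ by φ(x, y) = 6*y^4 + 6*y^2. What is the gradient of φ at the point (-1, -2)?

(0, -216)

∂φ/∂x = 0
∂φ/∂y = 24*y^3 + 12*y
∇φ = (0, 24*y^3 + 12*y)
At (-1, -2): (0, -216).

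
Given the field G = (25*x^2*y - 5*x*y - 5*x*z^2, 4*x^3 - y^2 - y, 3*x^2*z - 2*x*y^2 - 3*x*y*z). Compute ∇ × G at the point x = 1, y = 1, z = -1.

(-1, 15, -8)

(∇×G)₁ = ∂G₃/∂y − ∂G₂/∂z = -4*x*y - 3*x*z
(∇×G)₂ = ∂G₁/∂z − ∂G₃/∂x = -16*x*z + 2*y^2 + 3*y*z
(∇×G)₃ = ∂G₂/∂x − ∂G₁/∂y = -13*x^2 + 5*x
∇×G = (-4*x*y - 3*x*z, -16*x*z + 2*y^2 + 3*y*z, -13*x^2 + 5*x)
At (1, 1, -1): (-1, 15, -8).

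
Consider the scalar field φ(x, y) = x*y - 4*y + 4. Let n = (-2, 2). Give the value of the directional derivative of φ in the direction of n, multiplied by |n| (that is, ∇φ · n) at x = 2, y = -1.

∂φ/∂x = y
∂φ/∂y = x - 4
∇φ at (2, -1) = (-1, -2)
∇φ · n = (-1)(-2) + (-2)(2) = -2

-2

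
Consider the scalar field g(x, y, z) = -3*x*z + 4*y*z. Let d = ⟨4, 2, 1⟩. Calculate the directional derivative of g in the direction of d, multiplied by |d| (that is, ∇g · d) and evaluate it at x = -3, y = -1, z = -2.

∂g/∂x = -3*z
∂g/∂y = 4*z
∂g/∂z = -3*x + 4*y
∇g at (-3, -1, -2) = (6, -8, 5)
∇g · d = (6)(4) + (-8)(2) + (5)(1) = 13

13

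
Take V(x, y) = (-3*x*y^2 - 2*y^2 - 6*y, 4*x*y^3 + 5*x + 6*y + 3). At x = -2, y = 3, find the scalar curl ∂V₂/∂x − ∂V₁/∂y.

95

∂V₂/∂x = 4*y^3 + 5
∂V₁/∂y = -6*x*y - 4*y - 6
Scalar curl = 6*x*y + 4*y^3 + 4*y + 11
At (-2, 3): 95.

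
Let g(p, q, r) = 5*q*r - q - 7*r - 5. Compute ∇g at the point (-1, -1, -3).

(0, -16, -12)

∂g/∂p = 0
∂g/∂q = 5*r - 1
∂g/∂r = 5*q - 7
∇g = (0, 5*r - 1, 5*q - 7)
At (-1, -1, -3): (0, -16, -12).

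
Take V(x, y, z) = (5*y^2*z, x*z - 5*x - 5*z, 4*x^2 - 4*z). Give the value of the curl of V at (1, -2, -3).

(∇×V)₁ = ∂V₃/∂y − ∂V₂/∂z = -x + 5
(∇×V)₂ = ∂V₁/∂z − ∂V₃/∂x = -8*x + 5*y^2
(∇×V)₃ = ∂V₂/∂x − ∂V₁/∂y = -10*y*z + z - 5
∇×V = (-x + 5, -8*x + 5*y^2, -10*y*z + z - 5)
At (1, -2, -3): (4, 12, -68).

(4, 12, -68)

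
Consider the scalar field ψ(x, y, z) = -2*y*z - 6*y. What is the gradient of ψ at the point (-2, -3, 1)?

(0, -8, 6)

∂ψ/∂x = 0
∂ψ/∂y = -2*z - 6
∂ψ/∂z = -2*y
∇ψ = (0, -2*z - 6, -2*y)
At (-2, -3, 1): (0, -8, 6).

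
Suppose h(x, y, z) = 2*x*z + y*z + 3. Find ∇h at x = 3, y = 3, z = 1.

(2, 1, 9)

∂h/∂x = 2*z
∂h/∂y = z
∂h/∂z = 2*x + y
∇h = (2*z, z, 2*x + y)
At (3, 3, 1): (2, 1, 9).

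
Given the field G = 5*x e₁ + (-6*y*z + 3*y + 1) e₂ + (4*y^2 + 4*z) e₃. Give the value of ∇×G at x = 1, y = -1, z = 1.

(-14, 0, 0)

(∇×G)₁ = ∂G₃/∂y − ∂G₂/∂z = 14*y
(∇×G)₂ = ∂G₁/∂z − ∂G₃/∂x = 0
(∇×G)₃ = ∂G₂/∂x − ∂G₁/∂y = 0
∇×G = (14*y, 0, 0)
At (1, -1, 1): (-14, 0, 0).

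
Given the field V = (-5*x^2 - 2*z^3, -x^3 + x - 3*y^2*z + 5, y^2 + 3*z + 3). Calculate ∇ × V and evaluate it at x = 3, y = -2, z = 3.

(8, -54, -26)

(∇×V)₁ = ∂V₃/∂y − ∂V₂/∂z = 3*y^2 + 2*y
(∇×V)₂ = ∂V₁/∂z − ∂V₃/∂x = -6*z^2
(∇×V)₃ = ∂V₂/∂x − ∂V₁/∂y = -3*x^2 + 1
∇×V = (3*y^2 + 2*y, -6*z^2, -3*x^2 + 1)
At (3, -2, 3): (8, -54, -26).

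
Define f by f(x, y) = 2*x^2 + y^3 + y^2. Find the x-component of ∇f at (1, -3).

(∇f)_1 = ∂f/∂x = 4*x
At (1, -3): 4.

4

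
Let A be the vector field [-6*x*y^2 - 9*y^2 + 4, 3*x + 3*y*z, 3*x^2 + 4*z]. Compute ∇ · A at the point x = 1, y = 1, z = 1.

∂A₁/∂x = -6*y^2
∂A₂/∂y = 3*z
∂A₃/∂z = 4
∇·A = -6*y^2 + 3*z + 4
At (1, 1, 1): 1.

1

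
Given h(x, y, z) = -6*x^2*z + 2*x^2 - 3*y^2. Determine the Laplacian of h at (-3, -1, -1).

10

∂²h/∂x² = 4*(-3*z + 1)
∂²h/∂y² = -6
∂²h/∂z² = 0
∇²h = -12*z - 2
At (-3, -1, -1): 10.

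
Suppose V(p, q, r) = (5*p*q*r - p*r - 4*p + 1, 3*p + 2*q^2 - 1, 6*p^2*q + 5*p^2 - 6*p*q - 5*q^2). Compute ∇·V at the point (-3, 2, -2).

∂V₁/∂p = 5*q*r - r - 4
∂V₂/∂q = 4*q
∂V₃/∂r = 0
∇·V = 5*q*r + 4*q - r - 4
At (-3, 2, -2): -14.

-14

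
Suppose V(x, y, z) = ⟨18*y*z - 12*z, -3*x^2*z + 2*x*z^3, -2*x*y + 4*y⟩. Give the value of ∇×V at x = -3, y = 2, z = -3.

(∇×V)₁ = ∂V₃/∂y − ∂V₂/∂z = 3*x^2 - 6*x*z^2 - 2*x + 4
(∇×V)₂ = ∂V₁/∂z − ∂V₃/∂x = 20*y - 12
(∇×V)₃ = ∂V₂/∂x − ∂V₁/∂y = -6*x*z + 2*z^3 - 18*z
∇×V = (3*x^2 - 6*x*z^2 - 2*x + 4, 20*y - 12, -6*x*z + 2*z^3 - 18*z)
At (-3, 2, -3): (199, 28, -54).

(199, 28, -54)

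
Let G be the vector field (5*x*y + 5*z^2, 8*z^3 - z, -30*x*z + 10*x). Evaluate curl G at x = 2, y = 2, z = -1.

(∇×G)₁ = ∂G₃/∂y − ∂G₂/∂z = -24*z^2 + 1
(∇×G)₂ = ∂G₁/∂z − ∂G₃/∂x = 40*z - 10
(∇×G)₃ = ∂G₂/∂x − ∂G₁/∂y = -5*x
∇×G = (-24*z^2 + 1, 40*z - 10, -5*x)
At (2, 2, -1): (-23, -50, -10).

(-23, -50, -10)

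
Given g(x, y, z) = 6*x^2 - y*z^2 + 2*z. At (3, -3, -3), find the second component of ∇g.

-9

(∇g)_2 = ∂g/∂y = -z^2
At (3, -3, -3): -9.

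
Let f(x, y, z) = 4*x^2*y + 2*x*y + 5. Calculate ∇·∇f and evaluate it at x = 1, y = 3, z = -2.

24

∂²f/∂x² = 8*y
∂²f/∂y² = 0
∂²f/∂z² = 0
∇²f = 8*y
At (1, 3, -2): 24.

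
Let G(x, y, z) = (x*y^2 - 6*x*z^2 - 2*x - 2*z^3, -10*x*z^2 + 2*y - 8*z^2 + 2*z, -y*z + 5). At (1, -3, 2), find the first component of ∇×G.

(∇×G)_1 = ∂G₃/∂y − ∂G₂/∂z
= -z − (-20*x*z - 16*z + 2)
= 20*x*z + 15*z - 2
At (1, -3, 2): 68.

68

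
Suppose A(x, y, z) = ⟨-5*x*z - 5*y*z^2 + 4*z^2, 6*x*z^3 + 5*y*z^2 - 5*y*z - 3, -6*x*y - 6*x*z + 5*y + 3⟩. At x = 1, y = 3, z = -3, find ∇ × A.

(-58, 61, -117)

(∇×A)₁ = ∂A₃/∂y − ∂A₂/∂z = -18*x*z^2 - 6*x - 10*y*z + 5*y + 5
(∇×A)₂ = ∂A₁/∂z − ∂A₃/∂x = -5*x - 10*y*z + 6*y + 14*z
(∇×A)₃ = ∂A₂/∂x − ∂A₁/∂y = 6*z^3 + 5*z^2
∇×A = (-18*x*z^2 - 6*x - 10*y*z + 5*y + 5, -5*x - 10*y*z + 6*y + 14*z, 6*z^3 + 5*z^2)
At (1, 3, -3): (-58, 61, -117).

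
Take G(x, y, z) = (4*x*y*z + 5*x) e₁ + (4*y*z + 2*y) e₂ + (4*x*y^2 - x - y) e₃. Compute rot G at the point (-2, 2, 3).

(-41, -31, 24)

(∇×G)₁ = ∂G₃/∂y − ∂G₂/∂z = 8*x*y - 4*y - 1
(∇×G)₂ = ∂G₁/∂z − ∂G₃/∂x = 4*x*y - 4*y^2 + 1
(∇×G)₃ = ∂G₂/∂x − ∂G₁/∂y = -4*x*z
∇×G = (8*x*y - 4*y - 1, 4*x*y - 4*y^2 + 1, -4*x*z)
At (-2, 2, 3): (-41, -31, 24).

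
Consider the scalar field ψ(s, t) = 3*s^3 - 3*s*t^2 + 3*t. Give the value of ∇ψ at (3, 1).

(78, -15)

∂ψ/∂s = 9*s^2 - 3*t^2
∂ψ/∂t = -6*s*t + 3
∇ψ = (9*s^2 - 3*t^2, -6*s*t + 3)
At (3, 1): (78, -15).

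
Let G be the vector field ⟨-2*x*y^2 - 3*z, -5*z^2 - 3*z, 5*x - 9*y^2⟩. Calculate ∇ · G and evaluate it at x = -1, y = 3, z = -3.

-18

∂G₁/∂x = -2*y^2
∂G₂/∂y = 0
∂G₃/∂z = 0
∇·G = -2*y^2
At (-1, 3, -3): -18.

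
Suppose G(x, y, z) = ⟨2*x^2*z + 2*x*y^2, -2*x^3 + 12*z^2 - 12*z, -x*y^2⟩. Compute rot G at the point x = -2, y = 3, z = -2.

(∇×G)₁ = ∂G₃/∂y − ∂G₂/∂z = -2*x*y - 24*z + 12
(∇×G)₂ = ∂G₁/∂z − ∂G₃/∂x = 2*x^2 + y^2
(∇×G)₃ = ∂G₂/∂x − ∂G₁/∂y = -6*x^2 - 4*x*y
∇×G = (-2*x*y - 24*z + 12, 2*x^2 + y^2, -6*x^2 - 4*x*y)
At (-2, 3, -2): (72, 17, 0).

(72, 17, 0)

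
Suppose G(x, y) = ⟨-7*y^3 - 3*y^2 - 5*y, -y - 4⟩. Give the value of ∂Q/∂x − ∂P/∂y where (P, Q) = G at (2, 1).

32

∂G₂/∂x = 0
∂G₁/∂y = -21*y^2 - 6*y - 5
Scalar curl = 21*y^2 + 6*y + 5
At (2, 1): 32.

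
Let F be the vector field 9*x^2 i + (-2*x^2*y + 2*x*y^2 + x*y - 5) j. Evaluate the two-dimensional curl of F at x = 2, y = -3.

∂F₂/∂x = -4*x*y + 2*y^2 + y
∂F₁/∂y = 0
Scalar curl = -4*x*y + 2*y^2 + y
At (2, -3): 39.

39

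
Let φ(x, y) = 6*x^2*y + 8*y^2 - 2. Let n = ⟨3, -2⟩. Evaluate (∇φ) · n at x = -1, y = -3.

192

∂φ/∂x = 12*x*y
∂φ/∂y = 6*x^2 + 16*y
∇φ at (-1, -3) = (36, -42)
∇φ · n = (36)(3) + (-42)(-2) = 192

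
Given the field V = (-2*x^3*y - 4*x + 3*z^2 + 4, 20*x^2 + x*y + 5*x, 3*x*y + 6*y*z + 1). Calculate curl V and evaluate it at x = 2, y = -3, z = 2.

(∇×V)₁ = ∂V₃/∂y − ∂V₂/∂z = 3*x + 6*z
(∇×V)₂ = ∂V₁/∂z − ∂V₃/∂x = -3*y + 6*z
(∇×V)₃ = ∂V₂/∂x − ∂V₁/∂y = 2*x^3 + 40*x + y + 5
∇×V = (3*x + 6*z, -3*y + 6*z, 2*x^3 + 40*x + y + 5)
At (2, -3, 2): (18, 21, 98).

(18, 21, 98)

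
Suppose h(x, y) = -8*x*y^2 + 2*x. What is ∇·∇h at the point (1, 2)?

∂²h/∂x² = 0
∂²h/∂y² = -16*x
∇²h = -16*x
At (1, 2): -16.

-16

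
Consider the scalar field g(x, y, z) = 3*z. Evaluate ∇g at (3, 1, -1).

(0, 0, 3)

∂g/∂x = 0
∂g/∂y = 0
∂g/∂z = 3
∇g = (0, 0, 3)
At (3, 1, -1): (0, 0, 3).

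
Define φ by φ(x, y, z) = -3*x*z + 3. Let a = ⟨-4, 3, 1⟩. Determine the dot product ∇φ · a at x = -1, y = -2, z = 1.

∂φ/∂x = -3*z
∂φ/∂y = 0
∂φ/∂z = -3*x
∇φ at (-1, -2, 1) = (-3, 0, 3)
∇φ · a = (-3)(-4) + (0)(3) + (3)(1) = 15

15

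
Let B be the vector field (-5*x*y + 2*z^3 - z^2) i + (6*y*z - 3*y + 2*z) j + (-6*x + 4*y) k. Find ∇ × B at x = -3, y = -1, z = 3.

(8, 54, -15)

(∇×B)₁ = ∂B₃/∂y − ∂B₂/∂z = -6*y + 2
(∇×B)₂ = ∂B₁/∂z − ∂B₃/∂x = 6*z^2 - 2*z + 6
(∇×B)₃ = ∂B₂/∂x − ∂B₁/∂y = 5*x
∇×B = (-6*y + 2, 6*z^2 - 2*z + 6, 5*x)
At (-3, -1, 3): (8, 54, -15).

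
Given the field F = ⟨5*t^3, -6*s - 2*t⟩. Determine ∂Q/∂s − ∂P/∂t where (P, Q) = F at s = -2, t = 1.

-21

∂F₂/∂s = -6
∂F₁/∂t = 15*t^2
Scalar curl = -15*t^2 - 6
At (-2, 1): -21.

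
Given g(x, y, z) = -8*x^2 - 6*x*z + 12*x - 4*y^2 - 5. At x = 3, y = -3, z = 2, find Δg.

-24

∂²g/∂x² = -16
∂²g/∂y² = -8
∂²g/∂z² = 0
∇²g = -24
At (3, -3, 2): -24.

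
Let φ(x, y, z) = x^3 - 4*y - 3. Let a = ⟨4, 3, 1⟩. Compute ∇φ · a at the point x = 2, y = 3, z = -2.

∂φ/∂x = 3*x^2
∂φ/∂y = -4
∂φ/∂z = 0
∇φ at (2, 3, -2) = (12, -4, 0)
∇φ · a = (12)(4) + (-4)(3) + (0)(1) = 36

36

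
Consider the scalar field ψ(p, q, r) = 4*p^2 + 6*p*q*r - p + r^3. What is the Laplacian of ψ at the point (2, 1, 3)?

∂²ψ/∂p² = 8
∂²ψ/∂q² = 0
∂²ψ/∂r² = 6*r
∇²ψ = 6*r + 8
At (2, 1, 3): 26.

26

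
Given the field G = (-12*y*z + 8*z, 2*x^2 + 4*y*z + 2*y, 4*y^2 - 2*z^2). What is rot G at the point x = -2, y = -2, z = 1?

(-8, 32, 4)

(∇×G)₁ = ∂G₃/∂y − ∂G₂/∂z = 4*y
(∇×G)₂ = ∂G₁/∂z − ∂G₃/∂x = -12*y + 8
(∇×G)₃ = ∂G₂/∂x − ∂G₁/∂y = 4*x + 12*z
∇×G = (4*y, -12*y + 8, 4*x + 12*z)
At (-2, -2, 1): (-8, 32, 4).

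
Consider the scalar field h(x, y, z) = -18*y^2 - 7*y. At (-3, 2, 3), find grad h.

∂h/∂x = 0
∂h/∂y = -36*y - 7
∂h/∂z = 0
∇h = (0, -36*y - 7, 0)
At (-3, 2, 3): (0, -79, 0).

(0, -79, 0)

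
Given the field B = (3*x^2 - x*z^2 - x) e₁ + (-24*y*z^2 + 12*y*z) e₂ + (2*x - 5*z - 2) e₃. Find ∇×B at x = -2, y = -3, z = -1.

(180, -6, 0)

(∇×B)₁ = ∂B₃/∂y − ∂B₂/∂z = 48*y*z - 12*y
(∇×B)₂ = ∂B₁/∂z − ∂B₃/∂x = -2*x*z - 2
(∇×B)₃ = ∂B₂/∂x − ∂B₁/∂y = 0
∇×B = (48*y*z - 12*y, -2*x*z - 2, 0)
At (-2, -3, -1): (180, -6, 0).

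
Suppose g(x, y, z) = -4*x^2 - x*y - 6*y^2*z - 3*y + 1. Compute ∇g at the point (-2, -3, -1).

(19, -37, -54)

∂g/∂x = -8*x - y
∂g/∂y = -x - 12*y*z - 3
∂g/∂z = -6*y^2
∇g = (-8*x - y, -x - 12*y*z - 3, -6*y^2)
At (-2, -3, -1): (19, -37, -54).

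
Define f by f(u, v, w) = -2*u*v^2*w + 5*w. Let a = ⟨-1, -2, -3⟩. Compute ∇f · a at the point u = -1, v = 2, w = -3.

-15

∂f/∂u = -2*v^2*w
∂f/∂v = -4*u*v*w
∂f/∂w = -2*u*v^2 + 5
∇f at (-1, 2, -3) = (24, -24, 13)
∇f · a = (24)(-1) + (-24)(-2) + (13)(-3) = -15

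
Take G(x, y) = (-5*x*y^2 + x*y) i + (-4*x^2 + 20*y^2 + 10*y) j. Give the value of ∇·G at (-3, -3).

-158

∂G₁/∂x = -5*y^2 + y
∂G₂/∂y = 40*y + 10
∇·G = -5*y^2 + 41*y + 10
At (-3, -3): -158.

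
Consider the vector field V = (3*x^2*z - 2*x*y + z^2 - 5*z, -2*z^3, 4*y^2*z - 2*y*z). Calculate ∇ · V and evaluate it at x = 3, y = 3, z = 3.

∂V₁/∂x = 6*x*z - 2*y
∂V₂/∂y = 0
∂V₃/∂z = 4*y^2 - 2*y
∇·V = 6*x*z + 4*y^2 - 4*y
At (3, 3, 3): 78.

78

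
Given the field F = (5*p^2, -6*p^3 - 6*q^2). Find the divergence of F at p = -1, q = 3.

-46

∂F₁/∂p = 10*p
∂F₂/∂q = -12*q
∇·F = 10*p - 12*q
At (-1, 3): -46.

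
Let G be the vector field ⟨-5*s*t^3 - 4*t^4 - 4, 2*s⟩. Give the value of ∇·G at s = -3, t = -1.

∂G₁/∂s = -5*t^3
∂G₂/∂t = 0
∇·G = -5*t^3
At (-3, -1): 5.

5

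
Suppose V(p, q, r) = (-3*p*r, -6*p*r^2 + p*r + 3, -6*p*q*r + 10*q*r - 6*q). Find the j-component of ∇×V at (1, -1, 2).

-15

(∇×V)_2 = ∂V₁/∂r − ∂V₃/∂p
= -3*p − (-6*q*r)
= -3*p + 6*q*r
At (1, -1, 2): -15.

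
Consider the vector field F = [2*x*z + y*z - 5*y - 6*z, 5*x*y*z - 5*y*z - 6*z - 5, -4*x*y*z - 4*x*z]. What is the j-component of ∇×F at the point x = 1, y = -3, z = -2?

(∇×F)_2 = ∂F₁/∂z − ∂F₃/∂x
= 2*x + y - 6 − (-4*y*z - 4*z)
= 2*x + 4*y*z + y + 4*z - 6
At (1, -3, -2): 9.

9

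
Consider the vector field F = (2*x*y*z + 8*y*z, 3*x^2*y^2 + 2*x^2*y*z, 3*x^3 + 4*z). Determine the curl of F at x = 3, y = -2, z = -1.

(∇×F)₁ = ∂F₃/∂y − ∂F₂/∂z = -2*x^2*y
(∇×F)₂ = ∂F₁/∂z − ∂F₃/∂x = -9*x^2 + 2*x*y + 8*y
(∇×F)₃ = ∂F₂/∂x − ∂F₁/∂y = 6*x*y^2 + 4*x*y*z - 2*x*z - 8*z
∇×F = (-2*x^2*y, -9*x^2 + 2*x*y + 8*y, 6*x*y^2 + 4*x*y*z - 2*x*z - 8*z)
At (3, -2, -1): (36, -109, 110).

(36, -109, 110)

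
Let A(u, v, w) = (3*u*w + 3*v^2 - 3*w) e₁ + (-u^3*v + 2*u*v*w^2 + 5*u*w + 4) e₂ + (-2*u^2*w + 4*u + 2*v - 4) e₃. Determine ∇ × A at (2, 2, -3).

(∇×A)₁ = ∂A₃/∂v − ∂A₂/∂w = -4*u*v*w - 5*u + 2
(∇×A)₂ = ∂A₁/∂w − ∂A₃/∂u = 4*u*w + 3*u - 7
(∇×A)₃ = ∂A₂/∂u − ∂A₁/∂v = -3*u^2*v + 2*v*w^2 - 6*v + 5*w
∇×A = (-4*u*v*w - 5*u + 2, 4*u*w + 3*u - 7, -3*u^2*v + 2*v*w^2 - 6*v + 5*w)
At (2, 2, -3): (40, -25, -15).

(40, -25, -15)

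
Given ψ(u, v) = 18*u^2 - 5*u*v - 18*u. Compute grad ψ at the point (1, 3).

(3, -5)

∂ψ/∂u = 36*u - 5*v - 18
∂ψ/∂v = -5*u
∇ψ = (36*u - 5*v - 18, -5*u)
At (1, 3): (3, -5).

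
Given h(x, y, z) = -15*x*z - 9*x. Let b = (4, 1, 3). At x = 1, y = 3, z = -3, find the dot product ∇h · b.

∂h/∂x = -15*z - 9
∂h/∂y = 0
∂h/∂z = -15*x
∇h at (1, 3, -3) = (36, 0, -15)
∇h · b = (36)(4) + (0)(1) + (-15)(3) = 99

99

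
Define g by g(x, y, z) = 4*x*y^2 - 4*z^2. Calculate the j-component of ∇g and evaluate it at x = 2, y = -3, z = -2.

-48

(∇g)_2 = ∂g/∂y = 8*x*y
At (2, -3, -2): -48.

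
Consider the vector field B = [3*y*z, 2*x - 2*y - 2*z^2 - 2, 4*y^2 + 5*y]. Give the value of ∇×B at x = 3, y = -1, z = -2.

(∇×B)₁ = ∂B₃/∂y − ∂B₂/∂z = 8*y + 4*z + 5
(∇×B)₂ = ∂B₁/∂z − ∂B₃/∂x = 3*y
(∇×B)₃ = ∂B₂/∂x − ∂B₁/∂y = -3*z + 2
∇×B = (8*y + 4*z + 5, 3*y, -3*z + 2)
At (3, -1, -2): (-11, -3, 8).

(-11, -3, 8)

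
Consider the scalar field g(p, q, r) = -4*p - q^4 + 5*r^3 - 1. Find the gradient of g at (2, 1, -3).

(-4, -4, 135)

∂g/∂p = -4
∂g/∂q = -4*q^3
∂g/∂r = 15*r^2
∇g = (-4, -4*q^3, 15*r^2)
At (2, 1, -3): (-4, -4, 135).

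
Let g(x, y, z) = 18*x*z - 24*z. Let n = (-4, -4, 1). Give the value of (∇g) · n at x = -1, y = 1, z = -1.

∂g/∂x = 18*z
∂g/∂y = 0
∂g/∂z = 18*x - 24
∇g at (-1, 1, -1) = (-18, 0, -42)
∇g · n = (-18)(-4) + (0)(-4) + (-42)(1) = 30

30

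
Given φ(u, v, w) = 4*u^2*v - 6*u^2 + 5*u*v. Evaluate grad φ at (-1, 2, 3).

∂φ/∂u = 8*u*v - 12*u + 5*v
∂φ/∂v = 4*u^2 + 5*u
∂φ/∂w = 0
∇φ = (8*u*v - 12*u + 5*v, 4*u^2 + 5*u, 0)
At (-1, 2, 3): (6, -1, 0).

(6, -1, 0)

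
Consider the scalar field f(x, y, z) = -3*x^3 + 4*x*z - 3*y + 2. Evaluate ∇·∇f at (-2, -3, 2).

∂²f/∂x² = -18*x
∂²f/∂y² = 0
∂²f/∂z² = 0
∇²f = -18*x
At (-2, -3, 2): 36.

36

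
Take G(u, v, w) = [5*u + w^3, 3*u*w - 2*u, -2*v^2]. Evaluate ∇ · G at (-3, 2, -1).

∂G₁/∂u = 5
∂G₂/∂v = 0
∂G₃/∂w = 0
∇·G = 5
At (-3, 2, -1): 5.

5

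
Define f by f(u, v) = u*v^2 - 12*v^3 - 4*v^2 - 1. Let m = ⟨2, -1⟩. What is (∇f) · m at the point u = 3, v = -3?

∂f/∂u = v^2
∂f/∂v = 2*u*v - 36*v^2 - 8*v
∇f at (3, -3) = (9, -318)
∇f · m = (9)(2) + (-318)(-1) = 336

336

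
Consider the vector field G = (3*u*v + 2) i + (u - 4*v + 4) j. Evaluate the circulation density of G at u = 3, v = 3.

-8

∂G₂/∂u = 1
∂G₁/∂v = 3*u
Scalar curl = -3*u + 1
At (3, 3): -8.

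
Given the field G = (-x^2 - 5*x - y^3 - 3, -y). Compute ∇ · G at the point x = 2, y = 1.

-10

∂G₁/∂x = -2*x - 5
∂G₂/∂y = -1
∇·G = -2*x - 6
At (2, 1): -10.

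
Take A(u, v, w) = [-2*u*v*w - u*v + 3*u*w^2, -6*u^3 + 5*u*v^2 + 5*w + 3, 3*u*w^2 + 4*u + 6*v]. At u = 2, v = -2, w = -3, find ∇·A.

∂A₁/∂u = -2*v*w - v + 3*w^2
∂A₂/∂v = 10*u*v
∂A₃/∂w = 6*u*w
∇·A = 10*u*v + 6*u*w - 2*v*w - v + 3*w^2
At (2, -2, -3): -59.

-59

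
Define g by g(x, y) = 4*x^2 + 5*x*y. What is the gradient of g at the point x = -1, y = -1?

∂g/∂x = 8*x + 5*y
∂g/∂y = 5*x
∇g = (8*x + 5*y, 5*x)
At (-1, -1): (-13, -5).

(-13, -5)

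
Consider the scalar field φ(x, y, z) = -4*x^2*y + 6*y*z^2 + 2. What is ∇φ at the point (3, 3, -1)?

∂φ/∂x = -8*x*y
∂φ/∂y = -4*x^2 + 6*z^2
∂φ/∂z = 12*y*z
∇φ = (-8*x*y, -4*x^2 + 6*z^2, 12*y*z)
At (3, 3, -1): (-72, -30, -36).

(-72, -30, -36)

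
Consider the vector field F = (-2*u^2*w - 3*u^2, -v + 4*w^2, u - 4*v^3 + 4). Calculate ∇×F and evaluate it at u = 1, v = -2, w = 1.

(-56, -3, 0)

(∇×F)₁ = ∂F₃/∂v − ∂F₂/∂w = -12*v^2 - 8*w
(∇×F)₂ = ∂F₁/∂w − ∂F₃/∂u = -2*u^2 - 1
(∇×F)₃ = ∂F₂/∂u − ∂F₁/∂v = 0
∇×F = (-12*v^2 - 8*w, -2*u^2 - 1, 0)
At (1, -2, 1): (-56, -3, 0).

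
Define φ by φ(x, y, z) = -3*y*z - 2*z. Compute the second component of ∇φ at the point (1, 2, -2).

6

(∇φ)_2 = ∂φ/∂y = -3*z
At (1, 2, -2): 6.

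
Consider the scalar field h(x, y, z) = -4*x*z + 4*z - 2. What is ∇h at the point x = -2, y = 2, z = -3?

(12, 0, 12)

∂h/∂x = -4*z
∂h/∂y = 0
∂h/∂z = -4*x + 4
∇h = (-4*z, 0, -4*x + 4)
At (-2, 2, -3): (12, 0, 12).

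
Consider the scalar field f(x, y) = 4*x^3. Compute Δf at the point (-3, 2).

∂²f/∂x² = 24*x
∂²f/∂y² = 0
∇²f = 24*x
At (-3, 2): -72.

-72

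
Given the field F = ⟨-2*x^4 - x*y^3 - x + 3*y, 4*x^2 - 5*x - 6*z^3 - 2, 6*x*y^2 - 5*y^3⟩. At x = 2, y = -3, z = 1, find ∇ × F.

(-189, -54, 62)

(∇×F)₁ = ∂F₃/∂y − ∂F₂/∂z = 12*x*y - 15*y^2 + 18*z^2
(∇×F)₂ = ∂F₁/∂z − ∂F₃/∂x = -6*y^2
(∇×F)₃ = ∂F₂/∂x − ∂F₁/∂y = 3*x*y^2 + 8*x - 8
∇×F = (12*x*y - 15*y^2 + 18*z^2, -6*y^2, 3*x*y^2 + 8*x - 8)
At (2, -3, 1): (-189, -54, 62).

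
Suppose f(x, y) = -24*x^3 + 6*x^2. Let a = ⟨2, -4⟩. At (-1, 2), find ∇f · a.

-168

∂f/∂x = -72*x^2 + 12*x
∂f/∂y = 0
∇f at (-1, 2) = (-84, 0)
∇f · a = (-84)(2) + (0)(-4) = -168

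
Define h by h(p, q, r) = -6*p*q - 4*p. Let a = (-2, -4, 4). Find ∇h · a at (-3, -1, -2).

-76

∂h/∂p = -6*q - 4
∂h/∂q = -6*p
∂h/∂r = 0
∇h at (-3, -1, -2) = (2, 18, 0)
∇h · a = (2)(-2) + (18)(-4) + (0)(4) = -76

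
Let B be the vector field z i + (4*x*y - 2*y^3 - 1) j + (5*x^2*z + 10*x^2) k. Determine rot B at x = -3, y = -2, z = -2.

(∇×B)₁ = ∂B₃/∂y − ∂B₂/∂z = 0
(∇×B)₂ = ∂B₁/∂z − ∂B₃/∂x = -10*x*z - 20*x + 1
(∇×B)₃ = ∂B₂/∂x − ∂B₁/∂y = 4*y
∇×B = (0, -10*x*z - 20*x + 1, 4*y)
At (-3, -2, -2): (0, 1, -8).

(0, 1, -8)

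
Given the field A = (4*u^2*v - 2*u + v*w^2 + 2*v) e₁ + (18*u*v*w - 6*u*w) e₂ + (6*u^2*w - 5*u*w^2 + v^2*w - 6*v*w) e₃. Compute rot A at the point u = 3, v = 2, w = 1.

(-92, -27, -9)

(∇×A)₁ = ∂A₃/∂v − ∂A₂/∂w = -18*u*v + 6*u + 2*v*w - 6*w
(∇×A)₂ = ∂A₁/∂w − ∂A₃/∂u = -12*u*w + 2*v*w + 5*w^2
(∇×A)₃ = ∂A₂/∂u − ∂A₁/∂v = -4*u^2 + 18*v*w - w^2 - 6*w - 2
∇×A = (-18*u*v + 6*u + 2*v*w - 6*w, -12*u*w + 2*v*w + 5*w^2, -4*u^2 + 18*v*w - w^2 - 6*w - 2)
At (3, 2, 1): (-92, -27, -9).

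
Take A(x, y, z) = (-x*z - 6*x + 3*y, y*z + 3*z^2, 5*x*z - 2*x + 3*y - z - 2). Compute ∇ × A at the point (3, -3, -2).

(18, 9, -3)

(∇×A)₁ = ∂A₃/∂y − ∂A₂/∂z = -y - 6*z + 3
(∇×A)₂ = ∂A₁/∂z − ∂A₃/∂x = -x - 5*z + 2
(∇×A)₃ = ∂A₂/∂x − ∂A₁/∂y = -3
∇×A = (-y - 6*z + 3, -x - 5*z + 2, -3)
At (3, -3, -2): (18, 9, -3).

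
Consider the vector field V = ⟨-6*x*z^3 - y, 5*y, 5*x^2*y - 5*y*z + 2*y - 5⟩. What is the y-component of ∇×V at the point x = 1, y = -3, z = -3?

(∇×V)_2 = ∂V₁/∂z − ∂V₃/∂x
= -18*x*z^2 − (10*x*y)
= -10*x*y - 18*x*z^2
At (1, -3, -3): -132.

-132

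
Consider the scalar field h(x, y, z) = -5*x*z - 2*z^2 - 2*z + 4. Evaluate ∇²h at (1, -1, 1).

∂²h/∂x² = 0
∂²h/∂y² = 0
∂²h/∂z² = -4
∇²h = -4
At (1, -1, 1): -4.

-4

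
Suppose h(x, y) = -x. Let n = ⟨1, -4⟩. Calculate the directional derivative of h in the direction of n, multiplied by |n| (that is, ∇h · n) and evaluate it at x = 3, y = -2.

∂h/∂x = -1
∂h/∂y = 0
∇h at (3, -2) = (-1, 0)
∇h · n = (-1)(1) + (0)(-4) = -1

-1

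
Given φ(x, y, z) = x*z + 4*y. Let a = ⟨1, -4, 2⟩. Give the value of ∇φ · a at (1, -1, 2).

-12

∂φ/∂x = z
∂φ/∂y = 4
∂φ/∂z = x
∇φ at (1, -1, 2) = (2, 4, 1)
∇φ · a = (2)(1) + (4)(-4) + (1)(2) = -12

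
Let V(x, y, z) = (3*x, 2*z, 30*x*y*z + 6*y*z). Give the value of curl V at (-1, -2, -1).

(∇×V)₁ = ∂V₃/∂y − ∂V₂/∂z = 30*x*z + 6*z - 2
(∇×V)₂ = ∂V₁/∂z − ∂V₃/∂x = -30*y*z
(∇×V)₃ = ∂V₂/∂x − ∂V₁/∂y = 0
∇×V = (30*x*z + 6*z - 2, -30*y*z, 0)
At (-1, -2, -1): (22, -60, 0).

(22, -60, 0)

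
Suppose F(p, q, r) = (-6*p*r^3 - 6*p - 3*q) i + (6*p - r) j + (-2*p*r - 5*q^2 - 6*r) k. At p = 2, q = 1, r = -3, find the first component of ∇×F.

(∇×F)_1 = ∂F₃/∂q − ∂F₂/∂r
= -10*q − (-1)
= -10*q + 1
At (2, 1, -3): -9.

-9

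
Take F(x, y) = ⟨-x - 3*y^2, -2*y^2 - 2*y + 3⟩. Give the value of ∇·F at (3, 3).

-15

∂F₁/∂x = -1
∂F₂/∂y = -4*y - 2
∇·F = -4*y - 3
At (3, 3): -15.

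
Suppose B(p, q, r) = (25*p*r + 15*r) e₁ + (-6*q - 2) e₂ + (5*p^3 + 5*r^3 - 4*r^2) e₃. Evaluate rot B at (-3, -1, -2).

(∇×B)₁ = ∂B₃/∂q − ∂B₂/∂r = 0
(∇×B)₂ = ∂B₁/∂r − ∂B₃/∂p = -15*p^2 + 25*p + 15
(∇×B)₃ = ∂B₂/∂p − ∂B₁/∂q = 0
∇×B = (0, -15*p^2 + 25*p + 15, 0)
At (-3, -1, -2): (0, -195, 0).

(0, -195, 0)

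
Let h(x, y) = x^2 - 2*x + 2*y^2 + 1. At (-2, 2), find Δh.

6

∂²h/∂x² = 2
∂²h/∂y² = 4
∇²h = 6
At (-2, 2): 6.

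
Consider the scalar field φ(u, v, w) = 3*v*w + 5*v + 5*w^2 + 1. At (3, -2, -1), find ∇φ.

(0, 2, -16)

∂φ/∂u = 0
∂φ/∂v = 3*w + 5
∂φ/∂w = 3*v + 10*w
∇φ = (0, 3*w + 5, 3*v + 10*w)
At (3, -2, -1): (0, 2, -16).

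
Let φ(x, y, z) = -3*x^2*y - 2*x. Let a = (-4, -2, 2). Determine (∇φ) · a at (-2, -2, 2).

∂φ/∂x = -6*x*y - 2
∂φ/∂y = -3*x^2
∂φ/∂z = 0
∇φ at (-2, -2, 2) = (-26, -12, 0)
∇φ · a = (-26)(-4) + (-12)(-2) + (0)(2) = 128

128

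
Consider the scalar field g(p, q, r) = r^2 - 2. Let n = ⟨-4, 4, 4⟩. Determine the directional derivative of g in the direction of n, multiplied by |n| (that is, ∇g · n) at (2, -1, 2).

16

∂g/∂p = 0
∂g/∂q = 0
∂g/∂r = 2*r
∇g at (2, -1, 2) = (0, 0, 4)
∇g · n = (0)(-4) + (0)(4) + (4)(4) = 16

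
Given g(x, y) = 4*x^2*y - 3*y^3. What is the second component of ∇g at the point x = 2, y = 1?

7

(∇g)_2 = ∂g/∂y = 4*x^2 - 9*y^2
At (2, 1): 7.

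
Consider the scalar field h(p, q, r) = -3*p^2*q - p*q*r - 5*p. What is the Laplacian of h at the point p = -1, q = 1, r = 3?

-6

∂²h/∂p² = -6*q
∂²h/∂q² = 0
∂²h/∂r² = 0
∇²h = -6*q
At (-1, 1, 3): -6.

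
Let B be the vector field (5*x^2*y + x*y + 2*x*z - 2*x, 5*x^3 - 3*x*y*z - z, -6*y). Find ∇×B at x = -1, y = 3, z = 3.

(-14, -2, -16)

(∇×B)₁ = ∂B₃/∂y − ∂B₂/∂z = 3*x*y - 5
(∇×B)₂ = ∂B₁/∂z − ∂B₃/∂x = 2*x
(∇×B)₃ = ∂B₂/∂x − ∂B₁/∂y = 10*x^2 - x - 3*y*z
∇×B = (3*x*y - 5, 2*x, 10*x^2 - x - 3*y*z)
At (-1, 3, 3): (-14, -2, -16).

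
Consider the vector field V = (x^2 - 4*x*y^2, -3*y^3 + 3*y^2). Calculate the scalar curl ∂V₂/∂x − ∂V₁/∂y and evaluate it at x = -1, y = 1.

∂V₂/∂x = 0
∂V₁/∂y = -8*x*y
Scalar curl = 8*x*y
At (-1, 1): -8.

-8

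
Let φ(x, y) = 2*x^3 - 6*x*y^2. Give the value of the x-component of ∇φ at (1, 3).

(∇φ)_1 = ∂φ/∂x = 6*x^2 - 6*y^2
At (1, 3): -48.

-48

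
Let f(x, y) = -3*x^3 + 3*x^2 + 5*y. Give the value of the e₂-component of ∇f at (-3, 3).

(∇f)_2 = ∂f/∂y = 5
At (-3, 3): 5.

5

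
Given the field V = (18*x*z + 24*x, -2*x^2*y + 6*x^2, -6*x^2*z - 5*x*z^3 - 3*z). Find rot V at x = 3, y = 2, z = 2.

(0, 166, 12)

(∇×V)₁ = ∂V₃/∂y − ∂V₂/∂z = 0
(∇×V)₂ = ∂V₁/∂z − ∂V₃/∂x = 12*x*z + 18*x + 5*z^3
(∇×V)₃ = ∂V₂/∂x − ∂V₁/∂y = -4*x*y + 12*x
∇×V = (0, 12*x*z + 18*x + 5*z^3, -4*x*y + 12*x)
At (3, 2, 2): (0, 166, 12).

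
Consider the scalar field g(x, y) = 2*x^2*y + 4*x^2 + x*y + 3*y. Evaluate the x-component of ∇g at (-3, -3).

(∇g)_1 = ∂g/∂x = 4*x*y + 8*x + y
At (-3, -3): 9.

9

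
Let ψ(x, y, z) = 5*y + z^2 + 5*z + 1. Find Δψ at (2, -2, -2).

∂²ψ/∂x² = 0
∂²ψ/∂y² = 0
∂²ψ/∂z² = 2
∇²ψ = 2
At (2, -2, -2): 2.

2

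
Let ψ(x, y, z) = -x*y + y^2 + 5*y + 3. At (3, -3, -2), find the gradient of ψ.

∂ψ/∂x = -y
∂ψ/∂y = -x + 2*y + 5
∂ψ/∂z = 0
∇ψ = (-y, -x + 2*y + 5, 0)
At (3, -3, -2): (3, -4, 0).

(3, -4, 0)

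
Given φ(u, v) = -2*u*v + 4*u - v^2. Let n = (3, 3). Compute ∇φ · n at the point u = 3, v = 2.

-30

∂φ/∂u = -2*v + 4
∂φ/∂v = -2*u - 2*v
∇φ at (3, 2) = (0, -10)
∇φ · n = (0)(3) + (-10)(3) = -30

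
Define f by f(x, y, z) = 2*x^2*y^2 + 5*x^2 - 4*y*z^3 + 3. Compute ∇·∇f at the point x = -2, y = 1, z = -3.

102

∂²f/∂x² = 2*(2*y^2 + 5)
∂²f/∂y² = 4*x^2
∂²f/∂z² = -24*y*z
∇²f = 4*x^2 + 4*y^2 - 24*y*z + 10
At (-2, 1, -3): 102.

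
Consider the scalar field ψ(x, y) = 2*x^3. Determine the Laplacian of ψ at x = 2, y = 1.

24

∂²ψ/∂x² = 12*x
∂²ψ/∂y² = 0
∇²ψ = 12*x
At (2, 1): 24.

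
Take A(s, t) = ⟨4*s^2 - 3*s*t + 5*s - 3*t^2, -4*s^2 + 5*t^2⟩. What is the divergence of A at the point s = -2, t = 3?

∂A₁/∂s = 8*s - 3*t + 5
∂A₂/∂t = 10*t
∇·A = 8*s + 7*t + 5
At (-2, 3): 10.

10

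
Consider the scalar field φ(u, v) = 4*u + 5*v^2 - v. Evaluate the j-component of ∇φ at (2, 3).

(∇φ)_2 = ∂φ/∂v = 10*v - 1
At (2, 3): 29.

29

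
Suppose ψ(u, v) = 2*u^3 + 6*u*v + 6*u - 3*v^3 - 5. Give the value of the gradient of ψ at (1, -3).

(-6, -75)

∂ψ/∂u = 6*u^2 + 6*v + 6
∂ψ/∂v = 6*u - 9*v^2
∇ψ = (6*u^2 + 6*v + 6, 6*u - 9*v^2)
At (1, -3): (-6, -75).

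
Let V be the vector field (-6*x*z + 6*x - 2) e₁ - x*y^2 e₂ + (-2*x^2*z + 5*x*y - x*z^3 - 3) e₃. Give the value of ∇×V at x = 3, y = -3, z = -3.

(∇×V)₁ = ∂V₃/∂y − ∂V₂/∂z = 5*x
(∇×V)₂ = ∂V₁/∂z − ∂V₃/∂x = 4*x*z - 6*x - 5*y + z^3
(∇×V)₃ = ∂V₂/∂x − ∂V₁/∂y = -y^2
∇×V = (5*x, 4*x*z - 6*x - 5*y + z^3, -y^2)
At (3, -3, -3): (15, -66, -9).

(15, -66, -9)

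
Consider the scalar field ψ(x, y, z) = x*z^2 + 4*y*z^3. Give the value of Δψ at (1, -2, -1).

50

∂²ψ/∂x² = 0
∂²ψ/∂y² = 0
∂²ψ/∂z² = 2*(x + 12*y*z)
∇²ψ = 2*x + 24*y*z
At (1, -2, -1): 50.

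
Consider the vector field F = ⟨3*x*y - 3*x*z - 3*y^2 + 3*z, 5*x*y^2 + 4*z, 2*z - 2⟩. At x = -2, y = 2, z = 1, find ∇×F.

(-4, 9, 38)

(∇×F)₁ = ∂F₃/∂y − ∂F₂/∂z = -4
(∇×F)₂ = ∂F₁/∂z − ∂F₃/∂x = -3*x + 3
(∇×F)₃ = ∂F₂/∂x − ∂F₁/∂y = -3*x + 5*y^2 + 6*y
∇×F = (-4, -3*x + 3, -3*x + 5*y^2 + 6*y)
At (-2, 2, 1): (-4, 9, 38).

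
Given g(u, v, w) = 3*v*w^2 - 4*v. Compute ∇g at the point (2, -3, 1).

∂g/∂u = 0
∂g/∂v = 3*w^2 - 4
∂g/∂w = 6*v*w
∇g = (0, 3*w^2 - 4, 6*v*w)
At (2, -3, 1): (0, -1, -18).

(0, -1, -18)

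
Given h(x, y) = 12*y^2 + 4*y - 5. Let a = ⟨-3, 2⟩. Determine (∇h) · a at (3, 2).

104

∂h/∂x = 0
∂h/∂y = 24*y + 4
∇h at (3, 2) = (0, 52)
∇h · a = (0)(-3) + (52)(2) = 104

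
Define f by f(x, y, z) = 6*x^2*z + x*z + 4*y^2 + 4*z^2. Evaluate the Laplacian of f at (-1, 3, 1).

∂²f/∂x² = 12*z
∂²f/∂y² = 8
∂²f/∂z² = 8
∇²f = 12*z + 16
At (-1, 3, 1): 28.

28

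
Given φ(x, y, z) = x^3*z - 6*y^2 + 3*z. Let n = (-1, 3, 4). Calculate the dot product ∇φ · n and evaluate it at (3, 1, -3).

∂φ/∂x = 3*x^2*z
∂φ/∂y = -12*y
∂φ/∂z = x^3 + 3
∇φ at (3, 1, -3) = (-81, -12, 30)
∇φ · n = (-81)(-1) + (-12)(3) + (30)(4) = 165

165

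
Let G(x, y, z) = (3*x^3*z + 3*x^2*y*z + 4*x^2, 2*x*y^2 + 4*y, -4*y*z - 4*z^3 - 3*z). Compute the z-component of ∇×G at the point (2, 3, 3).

-18

(∇×G)_3 = ∂G₂/∂x − ∂G₁/∂y
= 2*y^2 − (3*x^2*z)
= -3*x^2*z + 2*y^2
At (2, 3, 3): -18.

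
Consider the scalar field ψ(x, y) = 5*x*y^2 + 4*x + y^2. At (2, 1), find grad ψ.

(9, 22)

∂ψ/∂x = 5*y^2 + 4
∂ψ/∂y = 10*x*y + 2*y
∇ψ = (5*y^2 + 4, 10*x*y + 2*y)
At (2, 1): (9, 22).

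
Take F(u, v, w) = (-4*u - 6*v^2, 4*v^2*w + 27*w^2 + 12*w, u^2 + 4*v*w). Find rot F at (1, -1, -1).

(34, -2, -12)

(∇×F)₁ = ∂F₃/∂v − ∂F₂/∂w = -4*v^2 - 50*w - 12
(∇×F)₂ = ∂F₁/∂w − ∂F₃/∂u = -2*u
(∇×F)₃ = ∂F₂/∂u − ∂F₁/∂v = 12*v
∇×F = (-4*v^2 - 50*w - 12, -2*u, 12*v)
At (1, -1, -1): (34, -2, -12).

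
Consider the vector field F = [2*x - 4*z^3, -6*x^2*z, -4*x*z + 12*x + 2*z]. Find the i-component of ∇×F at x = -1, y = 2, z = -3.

(∇×F)_1 = ∂F₃/∂y − ∂F₂/∂z
= 0 − (-6*x^2)
= 6*x^2
At (-1, 2, -3): 6.

6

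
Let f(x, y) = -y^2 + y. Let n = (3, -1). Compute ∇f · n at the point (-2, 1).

1

∂f/∂x = 0
∂f/∂y = -2*y + 1
∇f at (-2, 1) = (0, -1)
∇f · n = (0)(3) + (-1)(-1) = 1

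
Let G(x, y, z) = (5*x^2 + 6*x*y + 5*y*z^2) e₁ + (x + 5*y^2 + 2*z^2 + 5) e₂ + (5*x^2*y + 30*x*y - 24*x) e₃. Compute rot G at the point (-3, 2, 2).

(-53, 64, -1)

(∇×G)₁ = ∂G₃/∂y − ∂G₂/∂z = 5*x^2 + 30*x - 4*z
(∇×G)₂ = ∂G₁/∂z − ∂G₃/∂x = -10*x*y + 10*y*z - 30*y + 24
(∇×G)₃ = ∂G₂/∂x − ∂G₁/∂y = -6*x - 5*z^2 + 1
∇×G = (5*x^2 + 30*x - 4*z, -10*x*y + 10*y*z - 30*y + 24, -6*x - 5*z^2 + 1)
At (-3, 2, 2): (-53, 64, -1).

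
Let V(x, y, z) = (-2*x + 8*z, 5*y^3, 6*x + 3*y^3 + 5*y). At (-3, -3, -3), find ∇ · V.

∂V₁/∂x = -2
∂V₂/∂y = 15*y^2
∂V₃/∂z = 0
∇·V = 15*y^2 - 2
At (-3, -3, -3): 133.

133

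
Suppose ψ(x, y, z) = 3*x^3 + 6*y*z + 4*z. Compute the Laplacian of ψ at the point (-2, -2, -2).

-36

∂²ψ/∂x² = 18*x
∂²ψ/∂y² = 0
∂²ψ/∂z² = 0
∇²ψ = 18*x
At (-2, -2, -2): -36.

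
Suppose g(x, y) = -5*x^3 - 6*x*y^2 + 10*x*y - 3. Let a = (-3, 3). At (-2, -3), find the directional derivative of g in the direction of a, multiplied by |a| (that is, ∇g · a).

∂g/∂x = -15*x^2 - 6*y^2 + 10*y
∂g/∂y = -12*x*y + 10*x
∇g at (-2, -3) = (-144, -92)
∇g · a = (-144)(-3) + (-92)(3) = 156

156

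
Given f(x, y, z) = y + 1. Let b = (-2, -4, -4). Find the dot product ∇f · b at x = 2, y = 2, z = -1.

-4

∂f/∂x = 0
∂f/∂y = 1
∂f/∂z = 0
∇f at (2, 2, -1) = (0, 1, 0)
∇f · b = (0)(-2) + (1)(-4) + (0)(-4) = -4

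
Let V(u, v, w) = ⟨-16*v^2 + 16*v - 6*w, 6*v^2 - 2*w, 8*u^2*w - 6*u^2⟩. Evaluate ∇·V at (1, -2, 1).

-16

∂V₁/∂u = 0
∂V₂/∂v = 12*v
∂V₃/∂w = 8*u^2
∇·V = 8*u^2 + 12*v
At (1, -2, 1): -16.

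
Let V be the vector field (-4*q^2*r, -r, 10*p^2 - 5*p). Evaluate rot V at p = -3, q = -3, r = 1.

(1, 29, -24)

(∇×V)₁ = ∂V₃/∂q − ∂V₂/∂r = 1
(∇×V)₂ = ∂V₁/∂r − ∂V₃/∂p = -20*p - 4*q^2 + 5
(∇×V)₃ = ∂V₂/∂p − ∂V₁/∂q = 8*q*r
∇×V = (1, -20*p - 4*q^2 + 5, 8*q*r)
At (-3, -3, 1): (1, 29, -24).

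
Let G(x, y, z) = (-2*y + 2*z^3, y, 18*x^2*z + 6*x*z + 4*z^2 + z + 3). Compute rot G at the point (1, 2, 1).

(∇×G)₁ = ∂G₃/∂y − ∂G₂/∂z = 0
(∇×G)₂ = ∂G₁/∂z − ∂G₃/∂x = -36*x*z + 6*z^2 - 6*z
(∇×G)₃ = ∂G₂/∂x − ∂G₁/∂y = 2
∇×G = (0, -36*x*z + 6*z^2 - 6*z, 2)
At (1, 2, 1): (0, -36, 2).

(0, -36, 2)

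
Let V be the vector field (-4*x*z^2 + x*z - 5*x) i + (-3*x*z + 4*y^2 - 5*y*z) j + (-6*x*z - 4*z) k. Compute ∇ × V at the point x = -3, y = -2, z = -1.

(∇×V)₁ = ∂V₃/∂y − ∂V₂/∂z = 3*x + 5*y
(∇×V)₂ = ∂V₁/∂z − ∂V₃/∂x = -8*x*z + x + 6*z
(∇×V)₃ = ∂V₂/∂x − ∂V₁/∂y = -3*z
∇×V = (3*x + 5*y, -8*x*z + x + 6*z, -3*z)
At (-3, -2, -1): (-19, -33, 3).

(-19, -33, 3)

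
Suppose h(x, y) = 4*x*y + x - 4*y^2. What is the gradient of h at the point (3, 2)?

(9, -4)

∂h/∂x = 4*y + 1
∂h/∂y = 4*x - 8*y
∇h = (4*y + 1, 4*x - 8*y)
At (3, 2): (9, -4).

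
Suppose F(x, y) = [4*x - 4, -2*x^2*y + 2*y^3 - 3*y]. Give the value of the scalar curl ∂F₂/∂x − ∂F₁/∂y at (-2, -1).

-8

∂F₂/∂x = -4*x*y
∂F₁/∂y = 0
Scalar curl = -4*x*y
At (-2, -1): -8.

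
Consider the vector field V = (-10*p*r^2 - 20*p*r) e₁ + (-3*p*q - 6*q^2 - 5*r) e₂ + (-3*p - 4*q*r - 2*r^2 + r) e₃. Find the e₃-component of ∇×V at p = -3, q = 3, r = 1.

-9

(∇×V)_3 = ∂V₂/∂p − ∂V₁/∂q
= -3*q − (0)
= -3*q
At (-3, 3, 1): -9.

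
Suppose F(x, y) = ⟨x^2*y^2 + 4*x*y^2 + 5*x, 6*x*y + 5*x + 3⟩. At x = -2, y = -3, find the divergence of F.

-7

∂F₁/∂x = 2*x*y^2 + 4*y^2 + 5
∂F₂/∂y = 6*x
∇·F = 2*x*y^2 + 6*x + 4*y^2 + 5
At (-2, -3): -7.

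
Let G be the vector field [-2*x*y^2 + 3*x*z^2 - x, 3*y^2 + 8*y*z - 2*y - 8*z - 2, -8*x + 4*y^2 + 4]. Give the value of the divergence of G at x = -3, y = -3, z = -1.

-44

∂G₁/∂x = -2*y^2 + 3*z^2 - 1
∂G₂/∂y = 6*y + 8*z - 2
∂G₃/∂z = 0
∇·G = -2*y^2 + 6*y + 3*z^2 + 8*z - 3
At (-3, -3, -1): -44.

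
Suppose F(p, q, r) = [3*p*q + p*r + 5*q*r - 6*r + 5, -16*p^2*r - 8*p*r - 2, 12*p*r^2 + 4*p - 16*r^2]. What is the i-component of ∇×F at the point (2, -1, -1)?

80

(∇×F)_1 = ∂F₃/∂q − ∂F₂/∂r
= 0 − (-16*p^2 - 8*p)
= 16*p^2 + 8*p
At (2, -1, -1): 80.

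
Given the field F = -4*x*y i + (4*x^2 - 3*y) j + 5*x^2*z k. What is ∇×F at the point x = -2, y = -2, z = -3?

(∇×F)₁ = ∂F₃/∂y − ∂F₂/∂z = 0
(∇×F)₂ = ∂F₁/∂z − ∂F₃/∂x = -10*x*z
(∇×F)₃ = ∂F₂/∂x − ∂F₁/∂y = 12*x
∇×F = (0, -10*x*z, 12*x)
At (-2, -2, -3): (0, -60, -24).

(0, -60, -24)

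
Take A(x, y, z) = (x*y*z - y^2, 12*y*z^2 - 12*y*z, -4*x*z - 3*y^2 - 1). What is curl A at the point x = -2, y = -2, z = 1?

(∇×A)₁ = ∂A₃/∂y − ∂A₂/∂z = -24*y*z + 6*y
(∇×A)₂ = ∂A₁/∂z − ∂A₃/∂x = x*y + 4*z
(∇×A)₃ = ∂A₂/∂x − ∂A₁/∂y = -x*z + 2*y
∇×A = (-24*y*z + 6*y, x*y + 4*z, -x*z + 2*y)
At (-2, -2, 1): (36, 8, -2).

(36, 8, -2)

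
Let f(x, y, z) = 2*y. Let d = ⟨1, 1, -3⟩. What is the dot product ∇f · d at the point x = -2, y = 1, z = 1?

2

∂f/∂x = 0
∂f/∂y = 2
∂f/∂z = 0
∇f at (-2, 1, 1) = (0, 2, 0)
∇f · d = (0)(1) + (2)(1) + (0)(-3) = 2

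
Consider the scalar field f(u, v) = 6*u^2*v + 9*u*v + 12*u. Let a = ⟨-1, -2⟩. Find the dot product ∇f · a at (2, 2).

∂f/∂u = 12*u*v + 9*v + 12
∂f/∂v = 6*u^2 + 9*u
∇f at (2, 2) = (78, 42)
∇f · a = (78)(-1) + (42)(-2) = -162

-162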